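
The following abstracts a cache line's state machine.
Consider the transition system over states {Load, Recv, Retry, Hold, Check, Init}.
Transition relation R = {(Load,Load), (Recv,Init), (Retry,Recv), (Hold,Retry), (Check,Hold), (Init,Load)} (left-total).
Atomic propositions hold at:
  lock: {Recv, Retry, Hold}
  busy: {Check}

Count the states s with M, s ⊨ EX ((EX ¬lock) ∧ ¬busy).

4

Sat(¬lock) = {Load, Check, Init}
Sat(EX ¬lock) = {s : some successor in {Load, Check, Init}} = {Load, Recv, Init}
Sat(¬busy) = {Load, Recv, Retry, Hold, Init}
Sat((EX ¬lock) ∧ ¬busy) = {Load, Recv, Init}
Sat(EX ((EX ¬lock) ∧ ¬busy)) = {s : some successor in {Load, Recv, Init}} = {Load, Recv, Retry, Init}
|Sat(EX ((EX ¬lock) ∧ ¬busy))| = |{Load, Recv, Retry, Init}| = 4.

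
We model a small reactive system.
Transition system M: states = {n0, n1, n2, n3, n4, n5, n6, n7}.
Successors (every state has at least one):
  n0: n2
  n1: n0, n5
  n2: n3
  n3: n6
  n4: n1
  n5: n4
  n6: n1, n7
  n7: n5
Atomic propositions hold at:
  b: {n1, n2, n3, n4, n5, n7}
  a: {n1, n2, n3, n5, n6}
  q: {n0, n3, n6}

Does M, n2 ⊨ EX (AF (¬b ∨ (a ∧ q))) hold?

Sat(¬b) = {n0, n6}
Sat(a ∧ q) = {n3, n6}
Sat(¬b ∨ (a ∧ q)) = {n0, n3, n6}
AF (¬b ∨ (a ∧ q)): least fixpoint, start Z0 = {n0, n3, n6}, add states with every successor in Z. Z1 = {n0, n2, n3, n6}; fixed.
Sat(AF (¬b ∨ (a ∧ q))) = {n0, n2, n3, n6}
Sat(EX (AF (¬b ∨ (a ∧ q)))) = {s : some successor in {n0, n2, n3, n6}} = {n0, n1, n2, n3}
n2 ∈ Sat(EX (AF (¬b ∨ (a ∧ q)))) = {n0, n1, n2, n3}, so the formula holds at n2.

Yes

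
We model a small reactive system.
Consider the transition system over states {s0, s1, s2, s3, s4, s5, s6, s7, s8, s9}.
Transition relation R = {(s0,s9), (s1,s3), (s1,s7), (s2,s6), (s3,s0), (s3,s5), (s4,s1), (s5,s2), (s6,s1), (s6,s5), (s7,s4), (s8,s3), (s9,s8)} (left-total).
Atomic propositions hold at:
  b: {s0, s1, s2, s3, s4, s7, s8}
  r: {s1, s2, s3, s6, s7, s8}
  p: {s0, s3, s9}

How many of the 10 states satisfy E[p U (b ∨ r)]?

9

Sat(b ∨ r) = {s0, s1, s2, s3, s4, s6, s7, s8}
E[p U (b ∨ r)]: least fixpoint, start Z0 = Sat((b ∨ r)) = {s0, s1, s2, s3, s4, s6, s7, s8}, add states in Sat(p) with some successor in Z. Z1 = {s0, s1, s2, s3, s4, s6, s7, s8, s9}; fixed.
Sat(E[p U (b ∨ r)]) = {s0, s1, s2, s3, s4, s6, s7, s8, s9}
|Sat(E[p U (b ∨ r)])| = |{s0, s1, s2, s3, s4, s6, s7, s8, s9}| = 9.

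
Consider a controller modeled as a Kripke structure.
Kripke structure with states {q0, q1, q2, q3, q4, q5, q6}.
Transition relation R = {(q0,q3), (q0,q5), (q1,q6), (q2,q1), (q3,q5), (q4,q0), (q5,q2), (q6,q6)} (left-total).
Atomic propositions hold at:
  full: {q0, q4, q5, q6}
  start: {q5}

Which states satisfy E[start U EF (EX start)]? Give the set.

{q0, q3, q4}

Sat(EX start) = {s : some successor in {q5}} = {q0, q3}
EF (EX start): least fixpoint, start Z0 = {q0, q3}, add states with some successor in Z. Z1 = {q0, q3, q4}; fixed.
Sat(EF (EX start)) = {q0, q3, q4}
E[start U EF (EX start)]: least fixpoint, start Z0 = Sat(EF (EX start)) = {q0, q3, q4}, add states in Sat(start) with some successor in Z. Already a fixed point.
Sat(E[start U EF (EX start)]) = {q0, q3, q4}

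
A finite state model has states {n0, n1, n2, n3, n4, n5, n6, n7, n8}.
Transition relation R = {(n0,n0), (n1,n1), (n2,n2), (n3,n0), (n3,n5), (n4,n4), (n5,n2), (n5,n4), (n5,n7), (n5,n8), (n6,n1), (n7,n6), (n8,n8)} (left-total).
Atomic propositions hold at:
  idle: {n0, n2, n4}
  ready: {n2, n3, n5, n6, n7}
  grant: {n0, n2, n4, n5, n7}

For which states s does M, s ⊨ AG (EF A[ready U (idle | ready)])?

Sat(idle | ready) = {n0, n2, n3, n4, n5, n6, n7}
A[ready U (idle | ready)]: least fixpoint, start Z0 = Sat((idle | ready)) = {n0, n2, n3, n4, n5, n6, n7}, add states in Sat(ready) with every successor in Z. Already a fixed point.
Sat(A[ready U (idle | ready)]) = {n0, n2, n3, n4, n5, n6, n7}
EF A[ready U (idle | ready)]: least fixpoint, start Z0 = {n0, n2, n3, n4, n5, n6, n7}, add states with some successor in Z. Already a fixed point.
Sat(EF A[ready U (idle | ready)]) = {n0, n2, n3, n4, n5, n6, n7}
AG (EF A[ready U (idle | ready)]): greatest fixpoint, start Z0 = {n0, n2, n3, n4, n5, n6, n7}, keep only states in Sat with every successor in Z. Z1 = {n0, n2, n3, n4, n7}; Z2 = {n0, n2, n4}; fixed.
Sat(AG (EF A[ready U (idle | ready)])) = {n0, n2, n4}

{n0, n2, n4}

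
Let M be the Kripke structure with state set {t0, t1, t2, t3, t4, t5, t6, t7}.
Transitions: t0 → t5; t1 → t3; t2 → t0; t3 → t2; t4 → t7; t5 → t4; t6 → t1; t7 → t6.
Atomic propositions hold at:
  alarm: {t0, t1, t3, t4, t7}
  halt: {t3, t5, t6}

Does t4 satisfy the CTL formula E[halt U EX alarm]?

Sat(EX alarm) = {s : some successor in {t0, t1, t3, t4, t7}} = {t1, t2, t4, t5, t6}
E[halt U EX alarm]: least fixpoint, start Z0 = Sat(EX alarm) = {t1, t2, t4, t5, t6}, add states in Sat(halt) with some successor in Z. Z1 = {t1, t2, t3, t4, t5, t6}; fixed.
Sat(E[halt U EX alarm]) = {t1, t2, t3, t4, t5, t6}
t4 ∈ Sat(E[halt U EX alarm]) = {t1, t2, t3, t4, t5, t6}, so the formula holds at t4.

Yes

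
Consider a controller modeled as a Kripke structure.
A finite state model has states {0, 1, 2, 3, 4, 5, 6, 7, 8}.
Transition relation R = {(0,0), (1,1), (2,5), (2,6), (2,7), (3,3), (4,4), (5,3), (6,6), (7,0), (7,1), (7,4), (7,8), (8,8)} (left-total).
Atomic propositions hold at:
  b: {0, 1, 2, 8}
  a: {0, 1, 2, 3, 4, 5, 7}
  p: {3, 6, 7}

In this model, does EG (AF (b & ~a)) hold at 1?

No

Sat(~a) = {6, 8}
Sat(b & ~a) = {8}
AF (b & ~a): least fixpoint, start Z0 = {8}, add states with every successor in Z. Already a fixed point.
Sat(AF (b & ~a)) = {8}
EG (AF (b & ~a)): greatest fixpoint, start Z0 = {8}, keep only states in Sat with some successor in Z. Already a fixed point.
Sat(EG (AF (b & ~a))) = {8}
1 ∉ Sat(EG (AF (b & ~a))) = {8}, so the formula does not hold at 1.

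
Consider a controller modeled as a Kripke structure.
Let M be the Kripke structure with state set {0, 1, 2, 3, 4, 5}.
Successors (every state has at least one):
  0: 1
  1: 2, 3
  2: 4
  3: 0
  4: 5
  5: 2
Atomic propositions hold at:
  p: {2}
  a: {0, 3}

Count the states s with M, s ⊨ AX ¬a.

4

Sat(¬a) = {1, 2, 4, 5}
Sat(AX ¬a) = {s : every successor in {1, 2, 4, 5}} = {0, 2, 4, 5}
|Sat(AX ¬a)| = |{0, 2, 4, 5}| = 4.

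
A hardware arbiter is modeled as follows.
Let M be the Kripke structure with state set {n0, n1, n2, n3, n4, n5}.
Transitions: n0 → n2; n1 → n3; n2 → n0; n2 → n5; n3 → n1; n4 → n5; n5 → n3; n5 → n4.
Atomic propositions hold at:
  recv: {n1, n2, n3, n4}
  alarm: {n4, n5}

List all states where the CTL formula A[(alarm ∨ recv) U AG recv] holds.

Sat(alarm ∨ recv) = {n1, n2, n3, n4, n5}
AG recv: greatest fixpoint, start Z0 = {n1, n2, n3, n4}, keep only states in Sat with every successor in Z. Z1 = {n1, n3}; fixed.
Sat(AG recv) = {n1, n3}
A[(alarm ∨ recv) U AG recv]: least fixpoint, start Z0 = Sat(AG recv) = {n1, n3}, add states in Sat(alarm ∨ recv) with every successor in Z. Already a fixed point.
Sat(A[(alarm ∨ recv) U AG recv]) = {n1, n3}

{n1, n3}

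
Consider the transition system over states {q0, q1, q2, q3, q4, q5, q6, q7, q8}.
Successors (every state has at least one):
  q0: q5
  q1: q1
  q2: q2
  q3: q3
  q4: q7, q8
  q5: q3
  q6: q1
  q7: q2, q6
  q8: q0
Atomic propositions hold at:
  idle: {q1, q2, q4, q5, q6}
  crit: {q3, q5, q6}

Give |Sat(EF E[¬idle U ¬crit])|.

7

Sat(¬idle) = {q0, q3, q7, q8}
Sat(¬crit) = {q0, q1, q2, q4, q7, q8}
E[¬idle U ¬crit]: least fixpoint, start Z0 = Sat(¬crit) = {q0, q1, q2, q4, q7, q8}, add states in Sat(¬idle) with some successor in Z. Already a fixed point.
Sat(E[¬idle U ¬crit]) = {q0, q1, q2, q4, q7, q8}
EF E[¬idle U ¬crit]: least fixpoint, start Z0 = {q0, q1, q2, q4, q7, q8}, add states with some successor in Z. Z1 = {q0, q1, q2, q4, q6, q7, q8}; fixed.
Sat(EF E[¬idle U ¬crit]) = {q0, q1, q2, q4, q6, q7, q8}
|Sat(EF E[¬idle U ¬crit])| = |{q0, q1, q2, q4, q6, q7, q8}| = 7.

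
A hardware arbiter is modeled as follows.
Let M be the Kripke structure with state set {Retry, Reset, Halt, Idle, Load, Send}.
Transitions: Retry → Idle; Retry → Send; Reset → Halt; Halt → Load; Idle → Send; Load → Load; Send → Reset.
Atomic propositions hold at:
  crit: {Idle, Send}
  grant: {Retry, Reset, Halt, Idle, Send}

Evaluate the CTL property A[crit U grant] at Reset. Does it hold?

Yes

A[crit U grant]: least fixpoint, start Z0 = Sat(grant) = {Retry, Reset, Halt, Idle, Send}, add states in Sat(crit) with every successor in Z. Already a fixed point.
Sat(A[crit U grant]) = {Retry, Reset, Halt, Idle, Send}
Reset ∈ Sat(A[crit U grant]) = {Retry, Reset, Halt, Idle, Send}, so the formula holds at Reset.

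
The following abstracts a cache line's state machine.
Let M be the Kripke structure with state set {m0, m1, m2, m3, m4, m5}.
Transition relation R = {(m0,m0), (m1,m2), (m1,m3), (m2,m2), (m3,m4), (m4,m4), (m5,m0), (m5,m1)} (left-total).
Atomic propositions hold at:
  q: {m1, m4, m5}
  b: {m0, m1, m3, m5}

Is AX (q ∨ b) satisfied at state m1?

No

Sat(q ∨ b) = {m0, m1, m3, m4, m5}
Sat(AX (q ∨ b)) = {s : every successor in {m0, m1, m3, m4, m5}} = {m0, m3, m4, m5}
m1 ∉ Sat(AX (q ∨ b)) = {m0, m3, m4, m5}, so the formula does not hold at m1.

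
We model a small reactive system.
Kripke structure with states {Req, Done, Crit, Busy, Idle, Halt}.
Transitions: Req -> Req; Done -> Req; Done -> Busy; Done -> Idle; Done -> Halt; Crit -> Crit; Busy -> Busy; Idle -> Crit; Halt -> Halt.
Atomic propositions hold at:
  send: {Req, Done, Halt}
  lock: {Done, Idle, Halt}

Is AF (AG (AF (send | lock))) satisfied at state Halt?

Sat(send | lock) = {Req, Done, Idle, Halt}
AF (send | lock): least fixpoint, start Z0 = {Req, Done, Idle, Halt}, add states with every successor in Z. Already a fixed point.
Sat(AF (send | lock)) = {Req, Done, Idle, Halt}
AG (AF (send | lock)): greatest fixpoint, start Z0 = {Req, Done, Idle, Halt}, keep only states in Sat with every successor in Z. Z1 = {Req, Halt}; fixed.
Sat(AG (AF (send | lock))) = {Req, Halt}
AF (AG (AF (send | lock))): least fixpoint, start Z0 = {Req, Halt}, add states with every successor in Z. Already a fixed point.
Sat(AF (AG (AF (send | lock)))) = {Req, Halt}
Halt ∈ Sat(AF (AG (AF (send | lock)))) = {Req, Halt}, so the formula holds at Halt.

Yes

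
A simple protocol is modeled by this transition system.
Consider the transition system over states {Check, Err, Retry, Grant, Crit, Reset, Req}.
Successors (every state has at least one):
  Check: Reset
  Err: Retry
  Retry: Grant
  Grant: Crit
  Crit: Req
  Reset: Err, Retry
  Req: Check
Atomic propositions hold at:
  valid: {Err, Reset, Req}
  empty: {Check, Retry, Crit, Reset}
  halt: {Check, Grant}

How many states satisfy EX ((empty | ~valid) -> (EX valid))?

Sat(~valid) = {Check, Retry, Grant, Crit}
Sat(empty | ~valid) = {Check, Retry, Grant, Crit, Reset}
Sat(EX valid) = {s : some successor in {Err, Reset, Req}} = {Check, Crit, Reset}
Sat((empty | ~valid) -> (EX valid)) = {Check, Err, Crit, Reset, Req}
Sat(EX ((empty | ~valid) -> (EX valid))) = {s : some successor in {Check, Err, Crit, Reset, Req}} = {Check, Grant, Crit, Reset, Req}
|Sat(EX ((empty | ~valid) -> (EX valid)))| = |{Check, Grant, Crit, Reset, Req}| = 5.

5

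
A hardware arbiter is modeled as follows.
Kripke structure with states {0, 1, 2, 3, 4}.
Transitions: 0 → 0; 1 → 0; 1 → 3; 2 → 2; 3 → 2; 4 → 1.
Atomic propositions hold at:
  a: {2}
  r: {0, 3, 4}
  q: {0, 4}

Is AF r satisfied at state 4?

Yes

AF r: least fixpoint, start Z0 = {0, 3, 4}, add states with every successor in Z. Z1 = {0, 1, 3, 4}; fixed.
Sat(AF r) = {0, 1, 3, 4}
4 ∈ Sat(AF r) = {0, 1, 3, 4}, so the formula holds at 4.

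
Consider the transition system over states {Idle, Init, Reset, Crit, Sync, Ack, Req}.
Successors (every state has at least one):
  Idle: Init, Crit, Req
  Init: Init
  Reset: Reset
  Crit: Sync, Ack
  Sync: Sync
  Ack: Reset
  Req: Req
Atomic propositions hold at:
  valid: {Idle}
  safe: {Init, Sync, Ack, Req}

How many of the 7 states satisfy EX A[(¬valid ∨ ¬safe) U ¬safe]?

4

Sat(¬valid) = {Init, Reset, Crit, Sync, Ack, Req}
Sat(¬safe) = {Idle, Reset, Crit}
Sat(¬valid ∨ ¬safe) = {Idle, Init, Reset, Crit, Sync, Ack, Req}
A[(¬valid ∨ ¬safe) U ¬safe]: least fixpoint, start Z0 = Sat(¬safe) = {Idle, Reset, Crit}, add states in Sat(¬valid ∨ ¬safe) with every successor in Z. Z1 = {Idle, Reset, Crit, Ack}; fixed.
Sat(A[(¬valid ∨ ¬safe) U ¬safe]) = {Idle, Reset, Crit, Ack}
Sat(EX A[(¬valid ∨ ¬safe) U ¬safe]) = {s : some successor in {Idle, Reset, Crit, Ack}} = {Idle, Reset, Crit, Ack}
|Sat(EX A[(¬valid ∨ ¬safe) U ¬safe])| = |{Idle, Reset, Crit, Ack}| = 4.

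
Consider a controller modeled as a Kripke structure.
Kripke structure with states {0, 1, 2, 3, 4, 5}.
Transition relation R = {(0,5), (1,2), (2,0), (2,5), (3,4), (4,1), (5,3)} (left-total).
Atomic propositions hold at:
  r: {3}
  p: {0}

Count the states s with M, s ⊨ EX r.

Sat(EX r) = {s : some successor in {3}} = {5}
|Sat(EX r)| = |{5}| = 1.

1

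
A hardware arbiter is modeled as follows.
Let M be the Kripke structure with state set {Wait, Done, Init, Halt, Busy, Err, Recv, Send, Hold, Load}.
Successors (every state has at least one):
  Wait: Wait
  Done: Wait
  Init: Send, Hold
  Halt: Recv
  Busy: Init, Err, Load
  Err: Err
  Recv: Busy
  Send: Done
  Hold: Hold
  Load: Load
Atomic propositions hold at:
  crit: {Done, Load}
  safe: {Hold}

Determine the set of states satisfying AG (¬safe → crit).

{Hold, Load}

Sat(¬safe) = {Wait, Done, Init, Halt, Busy, Err, Recv, Send, Load}
Sat(¬safe → crit) = {Done, Hold, Load}
AG (¬safe → crit): greatest fixpoint, start Z0 = {Done, Hold, Load}, keep only states in Sat with every successor in Z. Z1 = {Hold, Load}; fixed.
Sat(AG (¬safe → crit)) = {Hold, Load}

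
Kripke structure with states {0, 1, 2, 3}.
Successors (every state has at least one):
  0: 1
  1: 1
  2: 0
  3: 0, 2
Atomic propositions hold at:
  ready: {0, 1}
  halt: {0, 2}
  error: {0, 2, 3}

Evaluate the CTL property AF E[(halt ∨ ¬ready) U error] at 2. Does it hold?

Yes

Sat(¬ready) = {2, 3}
Sat(halt ∨ ¬ready) = {0, 2, 3}
E[(halt ∨ ¬ready) U error]: least fixpoint, start Z0 = Sat(error) = {0, 2, 3}, add states in Sat(halt ∨ ¬ready) with some successor in Z. Already a fixed point.
Sat(E[(halt ∨ ¬ready) U error]) = {0, 2, 3}
AF E[(halt ∨ ¬ready) U error]: least fixpoint, start Z0 = {0, 2, 3}, add states with every successor in Z. Already a fixed point.
Sat(AF E[(halt ∨ ¬ready) U error]) = {0, 2, 3}
2 ∈ Sat(AF E[(halt ∨ ¬ready) U error]) = {0, 2, 3}, so the formula holds at 2.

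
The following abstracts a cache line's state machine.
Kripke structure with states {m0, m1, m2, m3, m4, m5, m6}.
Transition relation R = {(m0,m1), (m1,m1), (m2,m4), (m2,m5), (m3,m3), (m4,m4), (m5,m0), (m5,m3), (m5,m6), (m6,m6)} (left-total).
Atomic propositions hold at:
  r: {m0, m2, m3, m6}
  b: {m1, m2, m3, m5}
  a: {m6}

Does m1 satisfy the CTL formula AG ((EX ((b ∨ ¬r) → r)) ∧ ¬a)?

Sat(¬r) = {m1, m4, m5}
Sat(b ∨ ¬r) = {m1, m2, m3, m4, m5}
Sat((b ∨ ¬r) → r) = {m0, m2, m3, m6}
Sat(EX ((b ∨ ¬r) → r)) = {s : some successor in {m0, m2, m3, m6}} = {m3, m5, m6}
Sat(¬a) = {m0, m1, m2, m3, m4, m5}
Sat((EX ((b ∨ ¬r) → r)) ∧ ¬a) = {m3, m5}
AG ((EX ((b ∨ ¬r) → r)) ∧ ¬a): greatest fixpoint, start Z0 = {m3, m5}, keep only states in Sat with every successor in Z. Z1 = {m3}; fixed.
Sat(AG ((EX ((b ∨ ¬r) → r)) ∧ ¬a)) = {m3}
m1 ∉ Sat(AG ((EX ((b ∨ ¬r) → r)) ∧ ¬a)) = {m3}, so the formula does not hold at m1.

No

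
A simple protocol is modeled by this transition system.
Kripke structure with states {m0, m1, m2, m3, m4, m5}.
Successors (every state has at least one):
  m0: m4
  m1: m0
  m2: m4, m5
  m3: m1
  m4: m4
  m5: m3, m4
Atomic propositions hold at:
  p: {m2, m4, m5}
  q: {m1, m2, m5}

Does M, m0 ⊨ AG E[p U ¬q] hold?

Sat(¬q) = {m0, m3, m4}
E[p U ¬q]: least fixpoint, start Z0 = Sat(¬q) = {m0, m3, m4}, add states in Sat(p) with some successor in Z. Z1 = {m0, m2, m3, m4, m5}; fixed.
Sat(E[p U ¬q]) = {m0, m2, m3, m4, m5}
AG E[p U ¬q]: greatest fixpoint, start Z0 = {m0, m2, m3, m4, m5}, keep only states in Sat with every successor in Z. Z1 = {m0, m2, m4, m5}; Z2 = {m0, m2, m4}; Z3 = {m0, m4}; fixed.
Sat(AG E[p U ¬q]) = {m0, m4}
m0 ∈ Sat(AG E[p U ¬q]) = {m0, m4}, so the formula holds at m0.

Yes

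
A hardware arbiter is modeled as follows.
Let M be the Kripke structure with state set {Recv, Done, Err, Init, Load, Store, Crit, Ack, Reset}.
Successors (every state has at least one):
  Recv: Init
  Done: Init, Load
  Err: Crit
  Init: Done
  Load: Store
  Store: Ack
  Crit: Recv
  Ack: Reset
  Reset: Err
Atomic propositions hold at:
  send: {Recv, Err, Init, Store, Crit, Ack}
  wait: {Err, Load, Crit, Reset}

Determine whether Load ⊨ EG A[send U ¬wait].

No

Sat(¬wait) = {Recv, Done, Init, Store, Ack}
A[send U ¬wait]: least fixpoint, start Z0 = Sat(¬wait) = {Recv, Done, Init, Store, Ack}, add states in Sat(send) with every successor in Z. Z1 = {Recv, Done, Init, Store, Crit, Ack}; Z2 = {Recv, Done, Err, Init, Store, Crit, Ack}; fixed.
Sat(A[send U ¬wait]) = {Recv, Done, Err, Init, Store, Crit, Ack}
EG A[send U ¬wait]: greatest fixpoint, start Z0 = {Recv, Done, Err, Init, Store, Crit, Ack}, keep only states in Sat with some successor in Z. Z1 = {Recv, Done, Err, Init, Store, Crit}; Z2 = {Recv, Done, Err, Init, Crit}; fixed.
Sat(EG A[send U ¬wait]) = {Recv, Done, Err, Init, Crit}
Load ∉ Sat(EG A[send U ¬wait]) = {Recv, Done, Err, Init, Crit}, so the formula does not hold at Load.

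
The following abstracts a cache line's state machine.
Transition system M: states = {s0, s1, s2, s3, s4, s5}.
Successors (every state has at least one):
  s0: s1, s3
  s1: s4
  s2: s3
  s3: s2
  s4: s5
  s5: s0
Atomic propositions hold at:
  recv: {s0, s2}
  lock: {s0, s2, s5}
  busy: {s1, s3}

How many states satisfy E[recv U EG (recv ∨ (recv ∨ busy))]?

3

Sat(recv ∨ busy) = {s0, s1, s2, s3}
Sat(recv ∨ (recv ∨ busy)) = {s0, s1, s2, s3}
EG (recv ∨ (recv ∨ busy)): greatest fixpoint, start Z0 = {s0, s1, s2, s3}, keep only states in Sat with some successor in Z. Z1 = {s0, s2, s3}; fixed.
Sat(EG (recv ∨ (recv ∨ busy))) = {s0, s2, s3}
E[recv U EG (recv ∨ (recv ∨ busy))]: least fixpoint, start Z0 = Sat(EG (recv ∨ (recv ∨ busy))) = {s0, s2, s3}, add states in Sat(recv) with some successor in Z. Already a fixed point.
Sat(E[recv U EG (recv ∨ (recv ∨ busy))]) = {s0, s2, s3}
|Sat(E[recv U EG (recv ∨ (recv ∨ busy))])| = |{s0, s2, s3}| = 3.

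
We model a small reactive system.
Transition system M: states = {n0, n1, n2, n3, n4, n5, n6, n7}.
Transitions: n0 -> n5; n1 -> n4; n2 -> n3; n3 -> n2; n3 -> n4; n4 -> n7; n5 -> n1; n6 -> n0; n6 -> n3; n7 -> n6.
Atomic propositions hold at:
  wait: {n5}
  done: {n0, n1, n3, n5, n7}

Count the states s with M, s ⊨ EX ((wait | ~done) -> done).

5

Sat(~done) = {n2, n4, n6}
Sat(wait | ~done) = {n2, n4, n5, n6}
Sat((wait | ~done) -> done) = {n0, n1, n3, n5, n7}
Sat(EX ((wait | ~done) -> done)) = {s : some successor in {n0, n1, n3, n5, n7}} = {n0, n2, n4, n5, n6}
|Sat(EX ((wait | ~done) -> done))| = |{n0, n2, n4, n5, n6}| = 5.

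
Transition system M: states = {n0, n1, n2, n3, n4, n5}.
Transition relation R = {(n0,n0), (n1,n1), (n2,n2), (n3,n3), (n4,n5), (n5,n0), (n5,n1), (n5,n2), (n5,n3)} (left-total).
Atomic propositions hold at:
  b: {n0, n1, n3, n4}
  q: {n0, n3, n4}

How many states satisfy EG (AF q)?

AF q: least fixpoint, start Z0 = {n0, n3, n4}, add states with every successor in Z. Already a fixed point.
Sat(AF q) = {n0, n3, n4}
EG (AF q): greatest fixpoint, start Z0 = {n0, n3, n4}, keep only states in Sat with some successor in Z. Z1 = {n0, n3}; fixed.
Sat(EG (AF q)) = {n0, n3}
|Sat(EG (AF q))| = |{n0, n3}| = 2.

2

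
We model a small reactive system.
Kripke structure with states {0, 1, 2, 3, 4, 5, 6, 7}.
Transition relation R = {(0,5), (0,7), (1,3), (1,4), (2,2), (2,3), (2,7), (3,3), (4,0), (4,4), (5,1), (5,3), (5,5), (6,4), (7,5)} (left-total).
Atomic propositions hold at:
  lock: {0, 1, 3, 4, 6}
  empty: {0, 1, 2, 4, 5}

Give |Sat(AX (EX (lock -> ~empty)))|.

5

Sat(~empty) = {3, 6, 7}
Sat(lock -> ~empty) = {2, 3, 5, 6, 7}
Sat(EX (lock -> ~empty)) = {s : some successor in {2, 3, 5, 6, 7}} = {0, 1, 2, 3, 5, 7}
Sat(AX (EX (lock -> ~empty))) = {s : every successor in {0, 1, 2, 3, 5, 7}} = {0, 2, 3, 5, 7}
|Sat(AX (EX (lock -> ~empty)))| = |{0, 2, 3, 5, 7}| = 5.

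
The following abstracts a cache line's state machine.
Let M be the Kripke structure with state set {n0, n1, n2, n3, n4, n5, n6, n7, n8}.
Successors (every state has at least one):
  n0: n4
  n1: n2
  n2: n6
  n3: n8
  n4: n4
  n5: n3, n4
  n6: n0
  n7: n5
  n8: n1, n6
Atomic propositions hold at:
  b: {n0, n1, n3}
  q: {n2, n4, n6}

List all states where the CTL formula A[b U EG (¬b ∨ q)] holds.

{n0, n4, n5, n7}

Sat(¬b) = {n2, n4, n5, n6, n7, n8}
Sat(¬b ∨ q) = {n2, n4, n5, n6, n7, n8}
EG (¬b ∨ q): greatest fixpoint, start Z0 = {n2, n4, n5, n6, n7, n8}, keep only states in Sat with some successor in Z. Z1 = {n2, n4, n5, n7, n8}; Z2 = {n4, n5, n7}; fixed.
Sat(EG (¬b ∨ q)) = {n4, n5, n7}
A[b U EG (¬b ∨ q)]: least fixpoint, start Z0 = Sat(EG (¬b ∨ q)) = {n4, n5, n7}, add states in Sat(b) with every successor in Z. Z1 = {n0, n4, n5, n7}; fixed.
Sat(A[b U EG (¬b ∨ q)]) = {n0, n4, n5, n7}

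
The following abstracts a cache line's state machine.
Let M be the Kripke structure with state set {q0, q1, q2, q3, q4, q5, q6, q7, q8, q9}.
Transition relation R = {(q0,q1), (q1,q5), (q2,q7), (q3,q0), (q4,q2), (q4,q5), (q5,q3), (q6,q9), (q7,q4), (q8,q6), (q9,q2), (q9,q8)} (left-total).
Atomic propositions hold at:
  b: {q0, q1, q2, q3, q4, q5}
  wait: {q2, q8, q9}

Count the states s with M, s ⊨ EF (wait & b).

6

Sat(wait & b) = {q2}
EF (wait & b): least fixpoint, start Z0 = {q2}, add states with some successor in Z. Z1 = {q2, q4, q9}; Z2 = {q2, q4, q6, q7, q9}; Z3 = {q2, q4, q6, q7, q8, q9}; fixed.
Sat(EF (wait & b)) = {q2, q4, q6, q7, q8, q9}
|Sat(EF (wait & b))| = |{q2, q4, q6, q7, q8, q9}| = 6.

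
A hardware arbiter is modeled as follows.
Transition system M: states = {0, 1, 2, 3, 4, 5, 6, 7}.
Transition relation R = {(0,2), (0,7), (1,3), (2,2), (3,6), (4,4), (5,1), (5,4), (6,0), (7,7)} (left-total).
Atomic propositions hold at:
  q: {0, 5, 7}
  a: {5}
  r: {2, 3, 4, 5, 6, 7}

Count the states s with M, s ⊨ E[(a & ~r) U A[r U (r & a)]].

1

Sat(~r) = {0, 1}
Sat(a & ~r) = ∅
Sat(r & a) = {5}
A[r U (r & a)]: least fixpoint, start Z0 = Sat((r & a)) = {5}, add states in Sat(r) with every successor in Z. Already a fixed point.
Sat(A[r U (r & a)]) = {5}
E[(a & ~r) U A[r U (r & a)]]: least fixpoint, start Z0 = Sat(A[r U (r & a)]) = {5}, add states in Sat(a & ~r) with some successor in Z. Already a fixed point.
Sat(E[(a & ~r) U A[r U (r & a)]]) = {5}
|Sat(E[(a & ~r) U A[r U (r & a)]])| = |{5}| = 1.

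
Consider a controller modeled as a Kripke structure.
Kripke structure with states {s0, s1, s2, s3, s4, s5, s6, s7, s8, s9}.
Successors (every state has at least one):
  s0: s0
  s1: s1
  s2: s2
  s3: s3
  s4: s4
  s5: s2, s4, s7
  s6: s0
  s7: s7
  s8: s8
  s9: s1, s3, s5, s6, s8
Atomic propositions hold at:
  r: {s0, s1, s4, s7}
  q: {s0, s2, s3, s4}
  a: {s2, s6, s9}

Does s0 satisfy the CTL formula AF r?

Yes

AF r: least fixpoint, start Z0 = {s0, s1, s4, s7}, add states with every successor in Z. Z1 = {s0, s1, s4, s6, s7}; fixed.
Sat(AF r) = {s0, s1, s4, s6, s7}
s0 ∈ Sat(AF r) = {s0, s1, s4, s6, s7}, so the formula holds at s0.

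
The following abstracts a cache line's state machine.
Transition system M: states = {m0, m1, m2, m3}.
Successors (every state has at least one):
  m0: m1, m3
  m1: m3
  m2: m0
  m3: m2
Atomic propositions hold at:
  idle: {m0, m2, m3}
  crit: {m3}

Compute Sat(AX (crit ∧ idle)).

{m1}

Sat(crit ∧ idle) = {m3}
Sat(AX (crit ∧ idle)) = {s : every successor in {m3}} = {m1}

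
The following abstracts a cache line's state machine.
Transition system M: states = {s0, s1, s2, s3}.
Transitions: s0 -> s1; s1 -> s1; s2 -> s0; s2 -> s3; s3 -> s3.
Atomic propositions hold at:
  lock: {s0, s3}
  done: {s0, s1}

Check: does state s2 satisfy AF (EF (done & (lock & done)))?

Yes

Sat(lock & done) = {s0}
Sat(done & (lock & done)) = {s0}
EF (done & (lock & done)): least fixpoint, start Z0 = {s0}, add states with some successor in Z. Z1 = {s0, s2}; fixed.
Sat(EF (done & (lock & done))) = {s0, s2}
AF (EF (done & (lock & done))): least fixpoint, start Z0 = {s0, s2}, add states with every successor in Z. Already a fixed point.
Sat(AF (EF (done & (lock & done)))) = {s0, s2}
s2 ∈ Sat(AF (EF (done & (lock & done)))) = {s0, s2}, so the formula holds at s2.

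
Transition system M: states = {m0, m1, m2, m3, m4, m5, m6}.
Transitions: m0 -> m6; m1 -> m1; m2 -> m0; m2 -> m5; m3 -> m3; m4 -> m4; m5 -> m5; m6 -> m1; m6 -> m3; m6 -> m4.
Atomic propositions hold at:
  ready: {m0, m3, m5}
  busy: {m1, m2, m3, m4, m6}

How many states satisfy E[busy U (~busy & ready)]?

3

Sat(~busy) = {m0, m5}
Sat(~busy & ready) = {m0, m5}
E[busy U (~busy & ready)]: least fixpoint, start Z0 = Sat((~busy & ready)) = {m0, m5}, add states in Sat(busy) with some successor in Z. Z1 = {m0, m2, m5}; fixed.
Sat(E[busy U (~busy & ready)]) = {m0, m2, m5}
|Sat(E[busy U (~busy & ready)])| = |{m0, m2, m5}| = 3.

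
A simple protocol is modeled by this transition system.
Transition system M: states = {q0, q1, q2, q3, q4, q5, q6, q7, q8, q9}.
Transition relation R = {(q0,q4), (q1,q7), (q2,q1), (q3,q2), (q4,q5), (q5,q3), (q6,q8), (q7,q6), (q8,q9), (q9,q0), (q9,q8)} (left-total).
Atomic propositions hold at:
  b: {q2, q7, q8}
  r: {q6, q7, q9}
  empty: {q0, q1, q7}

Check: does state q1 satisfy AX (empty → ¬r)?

No

Sat(¬r) = {q0, q1, q2, q3, q4, q5, q8}
Sat(empty → ¬r) = {q0, q1, q2, q3, q4, q5, q6, q8, q9}
Sat(AX (empty → ¬r)) = {s : every successor in {q0, q1, q2, q3, q4, q5, q6, q8, q9}} = {q0, q2, q3, q4, q5, q6, q7, q8, q9}
q1 ∉ Sat(AX (empty → ¬r)) = {q0, q2, q3, q4, q5, q6, q7, q8, q9}, so the formula does not hold at q1.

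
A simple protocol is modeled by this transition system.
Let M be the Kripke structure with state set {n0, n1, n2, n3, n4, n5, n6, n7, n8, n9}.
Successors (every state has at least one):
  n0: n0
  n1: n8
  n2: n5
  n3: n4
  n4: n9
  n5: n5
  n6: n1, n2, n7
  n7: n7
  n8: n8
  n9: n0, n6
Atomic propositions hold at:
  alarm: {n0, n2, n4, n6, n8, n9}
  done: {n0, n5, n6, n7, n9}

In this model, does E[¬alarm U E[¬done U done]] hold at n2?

Sat(¬alarm) = {n1, n3, n5, n7}
Sat(¬done) = {n1, n2, n3, n4, n8}
E[¬done U done]: least fixpoint, start Z0 = Sat(done) = {n0, n5, n6, n7, n9}, add states in Sat(¬done) with some successor in Z. Z1 = {n0, n2, n4, n5, n6, n7, n9}; Z2 = {n0, n2, n3, n4, n5, n6, n7, n9}; fixed.
Sat(E[¬done U done]) = {n0, n2, n3, n4, n5, n6, n7, n9}
E[¬alarm U E[¬done U done]]: least fixpoint, start Z0 = Sat(E[¬done U done]) = {n0, n2, n3, n4, n5, n6, n7, n9}, add states in Sat(¬alarm) with some successor in Z. Already a fixed point.
Sat(E[¬alarm U E[¬done U done]]) = {n0, n2, n3, n4, n5, n6, n7, n9}
n2 ∈ Sat(E[¬alarm U E[¬done U done]]) = {n0, n2, n3, n4, n5, n6, n7, n9}, so the formula holds at n2.

Yes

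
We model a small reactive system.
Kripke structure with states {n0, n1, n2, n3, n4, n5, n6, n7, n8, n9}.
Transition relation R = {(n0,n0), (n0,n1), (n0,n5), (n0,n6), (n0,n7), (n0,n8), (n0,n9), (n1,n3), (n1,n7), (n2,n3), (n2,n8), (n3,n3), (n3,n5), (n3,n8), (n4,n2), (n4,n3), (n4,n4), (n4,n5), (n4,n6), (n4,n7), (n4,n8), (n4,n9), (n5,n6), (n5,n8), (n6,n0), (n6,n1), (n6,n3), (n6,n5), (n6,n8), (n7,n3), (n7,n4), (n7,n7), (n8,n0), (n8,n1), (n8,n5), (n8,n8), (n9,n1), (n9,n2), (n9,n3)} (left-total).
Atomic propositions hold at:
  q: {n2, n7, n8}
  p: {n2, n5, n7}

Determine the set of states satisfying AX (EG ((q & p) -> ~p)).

{n2, n3, n5, n6, n8}

Sat(q & p) = {n2, n7}
Sat(~p) = {n0, n1, n3, n4, n6, n8, n9}
Sat((q & p) -> ~p) = {n0, n1, n3, n4, n5, n6, n8, n9}
EG ((q & p) -> ~p): greatest fixpoint, start Z0 = {n0, n1, n3, n4, n5, n6, n8, n9}, keep only states in Sat with some successor in Z. Already a fixed point.
Sat(EG ((q & p) -> ~p)) = {n0, n1, n3, n4, n5, n6, n8, n9}
Sat(AX (EG ((q & p) -> ~p))) = {s : every successor in {n0, n1, n3, n4, n5, n6, n8, n9}} = {n2, n3, n5, n6, n8}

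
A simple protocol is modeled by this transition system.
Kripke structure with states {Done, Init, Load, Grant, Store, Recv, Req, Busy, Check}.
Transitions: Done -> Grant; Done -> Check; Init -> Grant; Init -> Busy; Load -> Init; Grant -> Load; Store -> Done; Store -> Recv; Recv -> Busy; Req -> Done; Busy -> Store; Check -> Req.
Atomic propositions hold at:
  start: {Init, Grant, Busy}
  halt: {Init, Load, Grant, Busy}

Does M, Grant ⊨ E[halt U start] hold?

E[halt U start]: least fixpoint, start Z0 = Sat(start) = {Init, Grant, Busy}, add states in Sat(halt) with some successor in Z. Z1 = {Init, Load, Grant, Busy}; fixed.
Sat(E[halt U start]) = {Init, Load, Grant, Busy}
Grant ∈ Sat(E[halt U start]) = {Init, Load, Grant, Busy}, so the formula holds at Grant.

Yes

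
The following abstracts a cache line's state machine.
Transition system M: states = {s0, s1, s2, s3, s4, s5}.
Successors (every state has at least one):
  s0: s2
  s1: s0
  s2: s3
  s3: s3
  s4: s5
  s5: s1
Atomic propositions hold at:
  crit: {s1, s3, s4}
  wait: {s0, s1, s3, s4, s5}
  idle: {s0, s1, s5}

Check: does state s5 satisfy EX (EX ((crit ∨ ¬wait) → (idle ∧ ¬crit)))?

Yes

Sat(¬wait) = {s2}
Sat(crit ∨ ¬wait) = {s1, s2, s3, s4}
Sat(¬crit) = {s0, s2, s5}
Sat(idle ∧ ¬crit) = {s0, s5}
Sat((crit ∨ ¬wait) → (idle ∧ ¬crit)) = {s0, s5}
Sat(EX ((crit ∨ ¬wait) → (idle ∧ ¬crit))) = {s : some successor in {s0, s5}} = {s1, s4}
Sat(EX (EX ((crit ∨ ¬wait) → (idle ∧ ¬crit)))) = {s : some successor in {s1, s4}} = {s5}
s5 ∈ Sat(EX (EX ((crit ∨ ¬wait) → (idle ∧ ¬crit)))) = {s5}, so the formula holds at s5.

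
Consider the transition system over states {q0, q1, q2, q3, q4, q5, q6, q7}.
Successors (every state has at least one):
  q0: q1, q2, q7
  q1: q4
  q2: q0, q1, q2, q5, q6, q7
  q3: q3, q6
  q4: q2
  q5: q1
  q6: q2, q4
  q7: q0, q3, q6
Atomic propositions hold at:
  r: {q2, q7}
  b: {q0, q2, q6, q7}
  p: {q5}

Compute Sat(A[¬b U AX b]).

{q1, q4, q5}

Sat(¬b) = {q1, q3, q4, q5}
Sat(AX b) = {s : every successor in {q0, q2, q6, q7}} = {q4}
A[¬b U AX b]: least fixpoint, start Z0 = Sat(AX b) = {q4}, add states in Sat(¬b) with every successor in Z. Z1 = {q1, q4}; Z2 = {q1, q4, q5}; fixed.
Sat(A[¬b U AX b]) = {q1, q4, q5}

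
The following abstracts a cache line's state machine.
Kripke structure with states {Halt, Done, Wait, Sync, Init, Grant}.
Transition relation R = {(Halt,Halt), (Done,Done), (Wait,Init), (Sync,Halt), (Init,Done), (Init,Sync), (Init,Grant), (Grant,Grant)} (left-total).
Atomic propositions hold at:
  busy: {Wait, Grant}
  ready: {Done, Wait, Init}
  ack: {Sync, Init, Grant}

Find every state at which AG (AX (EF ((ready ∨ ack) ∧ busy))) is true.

Sat(ready ∨ ack) = {Done, Wait, Sync, Init, Grant}
Sat((ready ∨ ack) ∧ busy) = {Wait, Grant}
EF ((ready ∨ ack) ∧ busy): least fixpoint, start Z0 = {Wait, Grant}, add states with some successor in Z. Z1 = {Wait, Init, Grant}; fixed.
Sat(EF ((ready ∨ ack) ∧ busy)) = {Wait, Init, Grant}
Sat(AX (EF ((ready ∨ ack) ∧ busy))) = {s : every successor in {Wait, Init, Grant}} = {Wait, Grant}
AG (AX (EF ((ready ∨ ack) ∧ busy))): greatest fixpoint, start Z0 = {Wait, Grant}, keep only states in Sat with every successor in Z. Z1 = {Grant}; fixed.
Sat(AG (AX (EF ((ready ∨ ack) ∧ busy)))) = {Grant}

{Grant}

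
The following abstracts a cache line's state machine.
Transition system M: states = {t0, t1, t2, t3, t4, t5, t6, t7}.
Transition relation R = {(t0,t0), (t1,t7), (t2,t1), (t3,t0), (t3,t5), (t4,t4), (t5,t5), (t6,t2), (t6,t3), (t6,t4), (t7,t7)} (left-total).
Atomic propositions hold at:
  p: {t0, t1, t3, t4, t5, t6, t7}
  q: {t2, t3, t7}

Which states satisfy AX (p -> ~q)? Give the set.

Sat(~q) = {t0, t1, t4, t5, t6}
Sat(p -> ~q) = {t0, t1, t2, t4, t5, t6}
Sat(AX (p -> ~q)) = {s : every successor in {t0, t1, t2, t4, t5, t6}} = {t0, t2, t3, t4, t5}

{t0, t2, t3, t4, t5}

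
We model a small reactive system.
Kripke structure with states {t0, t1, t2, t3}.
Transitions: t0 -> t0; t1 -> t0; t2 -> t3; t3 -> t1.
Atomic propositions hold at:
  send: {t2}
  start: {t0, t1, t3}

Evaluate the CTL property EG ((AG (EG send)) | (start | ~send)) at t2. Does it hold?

EG send: greatest fixpoint, start Z0 = {t2}, keep only states in Sat with some successor in Z. Z1 = ∅; fixed.
Sat(EG send) = ∅
AG (EG send): greatest fixpoint, start Z0 = ∅, keep only states in Sat with every successor in Z. Already a fixed point.
Sat(AG (EG send)) = ∅
Sat(~send) = {t0, t1, t3}
Sat(start | ~send) = {t0, t1, t3}
Sat((AG (EG send)) | (start | ~send)) = {t0, t1, t3}
EG ((AG (EG send)) | (start | ~send)): greatest fixpoint, start Z0 = {t0, t1, t3}, keep only states in Sat with some successor in Z. Already a fixed point.
Sat(EG ((AG (EG send)) | (start | ~send))) = {t0, t1, t3}
t2 ∉ Sat(EG ((AG (EG send)) | (start | ~send))) = {t0, t1, t3}, so the formula does not hold at t2.

No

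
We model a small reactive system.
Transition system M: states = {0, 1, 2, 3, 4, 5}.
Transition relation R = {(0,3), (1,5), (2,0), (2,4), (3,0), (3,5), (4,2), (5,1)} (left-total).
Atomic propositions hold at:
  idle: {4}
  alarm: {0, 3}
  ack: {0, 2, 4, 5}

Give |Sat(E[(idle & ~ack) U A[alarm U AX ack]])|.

Sat(~ack) = {1, 3}
Sat(idle & ~ack) = ∅
Sat(AX ack) = {s : every successor in {0, 2, 4, 5}} = {1, 2, 3, 4}
A[alarm U AX ack]: least fixpoint, start Z0 = Sat(AX ack) = {1, 2, 3, 4}, add states in Sat(alarm) with every successor in Z. Z1 = {0, 1, 2, 3, 4}; fixed.
Sat(A[alarm U AX ack]) = {0, 1, 2, 3, 4}
E[(idle & ~ack) U A[alarm U AX ack]]: least fixpoint, start Z0 = Sat(A[alarm U AX ack]) = {0, 1, 2, 3, 4}, add states in Sat(idle & ~ack) with some successor in Z. Already a fixed point.
Sat(E[(idle & ~ack) U A[alarm U AX ack]]) = {0, 1, 2, 3, 4}
|Sat(E[(idle & ~ack) U A[alarm U AX ack]])| = |{0, 1, 2, 3, 4}| = 5.

5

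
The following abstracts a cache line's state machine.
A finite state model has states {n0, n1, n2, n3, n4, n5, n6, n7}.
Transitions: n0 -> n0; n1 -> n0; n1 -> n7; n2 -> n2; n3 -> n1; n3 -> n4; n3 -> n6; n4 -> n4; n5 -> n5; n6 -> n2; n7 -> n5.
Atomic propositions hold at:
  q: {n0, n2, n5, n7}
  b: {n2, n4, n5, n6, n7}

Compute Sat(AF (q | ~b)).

Sat(~b) = {n0, n1, n3}
Sat(q | ~b) = {n0, n1, n2, n3, n5, n7}
AF (q | ~b): least fixpoint, start Z0 = {n0, n1, n2, n3, n5, n7}, add states with every successor in Z. Z1 = {n0, n1, n2, n3, n5, n6, n7}; fixed.
Sat(AF (q | ~b)) = {n0, n1, n2, n3, n5, n6, n7}

{n0, n1, n2, n3, n5, n6, n7}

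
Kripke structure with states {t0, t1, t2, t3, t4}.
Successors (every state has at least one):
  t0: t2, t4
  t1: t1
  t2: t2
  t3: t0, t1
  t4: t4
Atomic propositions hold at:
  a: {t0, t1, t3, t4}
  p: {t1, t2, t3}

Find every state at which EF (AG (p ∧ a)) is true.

{t1, t3}

Sat(p ∧ a) = {t1, t3}
AG (p ∧ a): greatest fixpoint, start Z0 = {t1, t3}, keep only states in Sat with every successor in Z. Z1 = {t1}; fixed.
Sat(AG (p ∧ a)) = {t1}
EF (AG (p ∧ a)): least fixpoint, start Z0 = {t1}, add states with some successor in Z. Z1 = {t1, t3}; fixed.
Sat(EF (AG (p ∧ a))) = {t1, t3}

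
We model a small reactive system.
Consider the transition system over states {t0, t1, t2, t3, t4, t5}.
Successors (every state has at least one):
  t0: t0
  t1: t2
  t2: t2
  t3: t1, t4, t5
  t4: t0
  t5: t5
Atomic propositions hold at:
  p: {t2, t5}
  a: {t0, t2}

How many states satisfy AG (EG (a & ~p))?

Sat(~p) = {t0, t1, t3, t4}
Sat(a & ~p) = {t0}
EG (a & ~p): greatest fixpoint, start Z0 = {t0}, keep only states in Sat with some successor in Z. Already a fixed point.
Sat(EG (a & ~p)) = {t0}
AG (EG (a & ~p)): greatest fixpoint, start Z0 = {t0}, keep only states in Sat with every successor in Z. Already a fixed point.
Sat(AG (EG (a & ~p))) = {t0}
|Sat(AG (EG (a & ~p)))| = |{t0}| = 1.

1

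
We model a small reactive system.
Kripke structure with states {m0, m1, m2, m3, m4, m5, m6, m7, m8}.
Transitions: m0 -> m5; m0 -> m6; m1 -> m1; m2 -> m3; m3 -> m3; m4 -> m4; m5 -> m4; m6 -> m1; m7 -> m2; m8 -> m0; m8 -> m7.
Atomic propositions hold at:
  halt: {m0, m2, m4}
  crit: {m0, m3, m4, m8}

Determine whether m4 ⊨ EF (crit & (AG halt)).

AG halt: greatest fixpoint, start Z0 = {m0, m2, m4}, keep only states in Sat with every successor in Z. Z1 = {m4}; fixed.
Sat(AG halt) = {m4}
Sat(crit & (AG halt)) = {m4}
EF (crit & (AG halt)): least fixpoint, start Z0 = {m4}, add states with some successor in Z. Z1 = {m4, m5}; Z2 = {m0, m4, m5}; Z3 = {m0, m4, m5, m8}; fixed.
Sat(EF (crit & (AG halt))) = {m0, m4, m5, m8}
m4 ∈ Sat(EF (crit & (AG halt))) = {m0, m4, m5, m8}, so the formula holds at m4.

Yes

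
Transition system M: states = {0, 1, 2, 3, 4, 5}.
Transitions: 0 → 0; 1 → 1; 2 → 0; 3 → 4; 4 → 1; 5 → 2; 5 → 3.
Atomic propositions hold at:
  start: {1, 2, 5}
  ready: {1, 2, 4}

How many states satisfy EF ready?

EF ready: least fixpoint, start Z0 = {1, 2, 4}, add states with some successor in Z. Z1 = {1, 2, 3, 4, 5}; fixed.
Sat(EF ready) = {1, 2, 3, 4, 5}
|Sat(EF ready)| = |{1, 2, 3, 4, 5}| = 5.

5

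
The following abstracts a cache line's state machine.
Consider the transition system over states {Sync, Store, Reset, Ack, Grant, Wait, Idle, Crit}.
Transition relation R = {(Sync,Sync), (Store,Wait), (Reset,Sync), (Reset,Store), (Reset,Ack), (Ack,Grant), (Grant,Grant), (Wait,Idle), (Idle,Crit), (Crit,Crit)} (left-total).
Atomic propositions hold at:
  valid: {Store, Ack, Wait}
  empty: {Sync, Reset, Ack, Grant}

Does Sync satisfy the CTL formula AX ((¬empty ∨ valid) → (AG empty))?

Yes

Sat(¬empty) = {Store, Wait, Idle, Crit}
Sat(¬empty ∨ valid) = {Store, Ack, Wait, Idle, Crit}
AG empty: greatest fixpoint, start Z0 = {Sync, Reset, Ack, Grant}, keep only states in Sat with every successor in Z. Z1 = {Sync, Ack, Grant}; fixed.
Sat(AG empty) = {Sync, Ack, Grant}
Sat((¬empty ∨ valid) → (AG empty)) = {Sync, Reset, Ack, Grant}
Sat(AX ((¬empty ∨ valid) → (AG empty))) = {s : every successor in {Sync, Reset, Ack, Grant}} = {Sync, Ack, Grant}
Sync ∈ Sat(AX ((¬empty ∨ valid) → (AG empty))) = {Sync, Ack, Grant}, so the formula holds at Sync.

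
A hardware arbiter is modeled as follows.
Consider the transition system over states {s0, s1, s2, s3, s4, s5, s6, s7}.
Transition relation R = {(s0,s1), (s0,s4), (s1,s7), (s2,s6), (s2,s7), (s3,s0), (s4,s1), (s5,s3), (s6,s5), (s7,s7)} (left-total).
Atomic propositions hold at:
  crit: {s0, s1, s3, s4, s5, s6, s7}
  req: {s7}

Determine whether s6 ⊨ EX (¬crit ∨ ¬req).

Sat(¬crit) = {s2}
Sat(¬req) = {s0, s1, s2, s3, s4, s5, s6}
Sat(¬crit ∨ ¬req) = {s0, s1, s2, s3, s4, s5, s6}
Sat(EX (¬crit ∨ ¬req)) = {s : some successor in {s0, s1, s2, s3, s4, s5, s6}} = {s0, s2, s3, s4, s5, s6}
s6 ∈ Sat(EX (¬crit ∨ ¬req)) = {s0, s2, s3, s4, s5, s6}, so the formula holds at s6.

Yes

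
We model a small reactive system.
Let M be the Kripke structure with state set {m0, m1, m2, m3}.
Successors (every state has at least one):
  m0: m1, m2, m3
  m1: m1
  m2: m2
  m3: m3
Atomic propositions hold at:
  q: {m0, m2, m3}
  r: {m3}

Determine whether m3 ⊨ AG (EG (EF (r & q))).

Sat(r & q) = {m3}
EF (r & q): least fixpoint, start Z0 = {m3}, add states with some successor in Z. Z1 = {m0, m3}; fixed.
Sat(EF (r & q)) = {m0, m3}
EG (EF (r & q)): greatest fixpoint, start Z0 = {m0, m3}, keep only states in Sat with some successor in Z. Already a fixed point.
Sat(EG (EF (r & q))) = {m0, m3}
AG (EG (EF (r & q))): greatest fixpoint, start Z0 = {m0, m3}, keep only states in Sat with every successor in Z. Z1 = {m3}; fixed.
Sat(AG (EG (EF (r & q)))) = {m3}
m3 ∈ Sat(AG (EG (EF (r & q)))) = {m3}, so the formula holds at m3.

Yes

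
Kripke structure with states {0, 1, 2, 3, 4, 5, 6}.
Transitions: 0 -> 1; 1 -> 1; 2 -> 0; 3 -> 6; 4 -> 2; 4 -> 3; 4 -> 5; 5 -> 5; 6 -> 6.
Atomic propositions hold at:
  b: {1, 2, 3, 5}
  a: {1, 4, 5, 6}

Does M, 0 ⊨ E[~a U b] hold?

Sat(~a) = {0, 2, 3}
E[~a U b]: least fixpoint, start Z0 = Sat(b) = {1, 2, 3, 5}, add states in Sat(~a) with some successor in Z. Z1 = {0, 1, 2, 3, 5}; fixed.
Sat(E[~a U b]) = {0, 1, 2, 3, 5}
0 ∈ Sat(E[~a U b]) = {0, 1, 2, 3, 5}, so the formula holds at 0.

Yes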